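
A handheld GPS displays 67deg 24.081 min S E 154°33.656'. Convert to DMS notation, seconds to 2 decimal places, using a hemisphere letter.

φ: 24.08100′ → 24′ and 0.08100 × 60 = 4.8600″
Lon: fractional minutes 0.65600 × 60 = 39.3600″

67°24′4.86″ S, 154°33′39.36″ E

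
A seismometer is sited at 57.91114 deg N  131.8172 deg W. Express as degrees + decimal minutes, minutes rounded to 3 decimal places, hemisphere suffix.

φ: 57° + 0.911140 × 60 = 57° 54.66840′
Longitude: fractional part 0.817200 → 49.03200 minutes

57° 54.668′ N, 131° 49.032′ W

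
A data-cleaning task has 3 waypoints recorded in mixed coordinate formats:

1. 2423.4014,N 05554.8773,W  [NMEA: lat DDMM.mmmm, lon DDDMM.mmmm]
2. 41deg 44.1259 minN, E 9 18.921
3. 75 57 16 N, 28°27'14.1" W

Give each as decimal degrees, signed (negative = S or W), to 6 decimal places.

1. 24.390023, -55.914622
2. 41.735432, 9.315350
3. 75.954444, -28.453917

Point 1:
  φ: degrees = first 2 digits = 24, minutes = 23.4014; 24 + 23.4014/60 = 24.3900233
  N → positive
  λ: split at 3 digits → 055° and 54.8773′; 55 + 54.8773/60 = 55.9146217
  hemisphere W, so the sign is −
Point 2:
  φ: 41 + 44.1259/60 = 41.7354317
  N ⇒ keep positive
  Lon: 9 + 18.921/60 = 9.3153500
  E ⇒ keep positive
Point 3:
  φ: 75 + 57/60 + 16/3600 = 75.9544444
  N → positive
  λ: 28 + 27/60 + 14.1/3600 = 28.4539167
  W → negative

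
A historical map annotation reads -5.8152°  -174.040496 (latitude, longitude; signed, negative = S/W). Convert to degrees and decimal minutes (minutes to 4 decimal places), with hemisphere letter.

Latitude is negative → S; |value| = 5.815200
φ: minutes = (5.815200 − 5) × 60 = 48.912000
Longitude is negative → W; |value| = 174.040496
Longitude: 174° + 0.040496 × 60 = 174° 2.429760′

5° 48.9120′ S, 174° 2.4298′ W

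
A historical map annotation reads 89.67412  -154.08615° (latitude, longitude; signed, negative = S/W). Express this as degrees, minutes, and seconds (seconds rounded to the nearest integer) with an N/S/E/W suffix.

Latitude: 0.674120° → 40.44720′; 0.44720 × 60 = 26.83″
Longitude is negative → W; |value| = 154.086150
λ: 0.086150° → 5.16900′; 0.16900 × 60 = 10.14″

89°40′27″ N, 154°05′10″ W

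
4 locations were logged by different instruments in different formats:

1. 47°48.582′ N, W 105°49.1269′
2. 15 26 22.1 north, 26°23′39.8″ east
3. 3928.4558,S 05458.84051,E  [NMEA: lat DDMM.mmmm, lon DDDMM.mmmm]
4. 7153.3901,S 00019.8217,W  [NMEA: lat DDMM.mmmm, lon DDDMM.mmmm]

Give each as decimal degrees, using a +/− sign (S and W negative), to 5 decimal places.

1. 47.80970, -105.81878
2. 15.43947, 26.39439
3. -39.47426, 54.98068
4. -71.88984, -0.33036

Point 1:
  φ: 47 + 48.582/60 = 47.809700
  N ⇒ keep positive
  λ: 49.1269′ = 0.818782°; total 105.818782
  W ⇒ negate
Point 2:
  Lat: 26′ + 22.1″ = 26.36833′; 15 + 26.36833/60 = 15.439472
  N → positive
  Lon: 26 + 23/60 + 39.8/3600 = 26.394389
  E ⇒ keep positive
Point 3:
  φ: split at 2 digits → 39° and 28.4558′; 39 + 28.4558/60 = 39.474263
  hemisphere S, so the sign is −
  Longitude: split at 3 digits → 054° and 58.84051′; 54 + 58.84051/60 = 54.980675
  E ⇒ keep positive
Point 4:
  Lat: degrees = first 2 digits = 71, minutes = 53.3901; 71 + 53.3901/60 = 71.889835
  S → negative
  Longitude: split at 3 digits → 000° and 19.8217′; 0 + 19.8217/60 = 0.330362
  W ⇒ negate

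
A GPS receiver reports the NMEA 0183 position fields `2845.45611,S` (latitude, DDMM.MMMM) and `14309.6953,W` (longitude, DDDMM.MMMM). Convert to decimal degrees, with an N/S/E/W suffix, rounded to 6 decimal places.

Latitude: split at 2 digits → 28° and 45.45611′; 28 + 45.45611/60 = 28.7576018
λ: degrees = first 3 digits = 143, minutes = 9.6953; 143 + 9.6953/60 = 143.1615883

28.757602° S, 143.161588° W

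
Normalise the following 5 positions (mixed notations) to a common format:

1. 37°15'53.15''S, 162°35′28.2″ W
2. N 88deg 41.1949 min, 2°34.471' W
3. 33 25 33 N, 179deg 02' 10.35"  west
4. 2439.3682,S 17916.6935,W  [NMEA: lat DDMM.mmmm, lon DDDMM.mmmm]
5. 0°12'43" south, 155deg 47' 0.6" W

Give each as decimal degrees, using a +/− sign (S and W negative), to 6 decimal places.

Point 1:
  Latitude: 37 + 15/60 + 53.15/3600 = 37.2647639
  S ⇒ negate
  λ: 162° + 35/60 + 28.2/3600 = 162 + 0.583333 + 0.007833 = 162.5911667
  W ⇒ negate
Point 2:
  φ: 88 + 41.1949/60 = 88.6865817
  N → positive
  Longitude: 34.471′ = 0.574517°; total 2.5745167
  W → negative
Point 3:
  φ: 25′ + 33″ = 25.55000′; 33 + 25.55000/60 = 33.4258333
  N ⇒ keep positive
  Longitude: 2′ + 10.35″ = 2.17250′; 179 + 2.17250/60 = 179.0362083
  W → negative
Point 4:
  Lat: degrees = first 2 digits = 24, minutes = 39.3682; 24 + 39.3682/60 = 24.6561367
  S ⇒ negate
  λ: degrees = first 3 digits = 179, minutes = 16.6935; 179 + 16.6935/60 = 179.2782250
  W ⇒ negate
Point 5:
  Latitude: 0 + 12/60 + 43/3600 = 0.2119444
  S → negative
  Lon: 47′ + 0.6″ = 47.01000′; 155 + 47.01000/60 = 155.7835000
  W → negative

1. -37.264764, -162.591167
2. 88.686582, -2.574517
3. 33.425833, -179.036208
4. -24.656137, -179.278225
5. -0.211944, -155.783500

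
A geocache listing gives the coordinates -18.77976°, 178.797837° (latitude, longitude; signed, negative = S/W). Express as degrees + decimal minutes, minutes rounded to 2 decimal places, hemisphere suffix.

18° 46.79′ S, 178° 47.87′ E

Latitude is negative → S; |value| = 18.779760
φ: minutes = (18.779760 − 18) × 60 = 46.7856
Longitude: minutes = (178.797837 − 178) × 60 = 47.8702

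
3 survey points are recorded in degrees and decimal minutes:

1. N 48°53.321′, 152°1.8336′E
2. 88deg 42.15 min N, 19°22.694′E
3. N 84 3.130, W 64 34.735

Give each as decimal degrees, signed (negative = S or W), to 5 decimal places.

1. 48.88868, 152.03056
2. 88.70250, 19.37823
3. 84.05217, -64.57892

Point 1:
  Latitude: 53.321′ = 0.888683°; total 48.888683
  N ⇒ keep positive
  λ: 152 + 1.8336/60 = 152.030560
  E ⇒ keep positive
Point 2:
  Lat: 88 + 42.15/60 = 88.702500
  N → positive
  λ: 22.694′ = 0.378233°; total 19.378233
  E → positive
Point 3:
  Lat: 84 + 3.13/60 = 84.052167
  N ⇒ keep positive
  λ: 64 + 34.735/60 = 64.578917
  W → negative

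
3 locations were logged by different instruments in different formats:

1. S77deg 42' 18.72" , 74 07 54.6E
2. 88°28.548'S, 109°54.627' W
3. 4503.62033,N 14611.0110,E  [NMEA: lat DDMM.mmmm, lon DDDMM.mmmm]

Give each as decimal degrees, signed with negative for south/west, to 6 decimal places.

Point 1:
  φ: 77 + 42/60 + 18.72/3600 = 77.7052000
  hemisphere S, so the sign is −
  Lon: 7′ + 54.6″ = 7.91000′; 74 + 7.91000/60 = 74.1318333
  E → positive
Point 2:
  Lat: 28.548′ = 0.475800°; total 88.4758000
  S → negative
  Longitude: 54.627′ = 0.910450°; total 109.9104500
  W ⇒ negate
Point 3:
  Latitude: degrees = first 2 digits = 45, minutes = 3.62033; 45 + 3.62033/60 = 45.0603388
  N ⇒ keep positive
  Longitude: split at 3 digits → 146° and 11.011′; 146 + 11.011/60 = 146.1835167
  E ⇒ keep positive

1. -77.705200, 74.131833
2. -88.475800, -109.910450
3. 45.060339, 146.183517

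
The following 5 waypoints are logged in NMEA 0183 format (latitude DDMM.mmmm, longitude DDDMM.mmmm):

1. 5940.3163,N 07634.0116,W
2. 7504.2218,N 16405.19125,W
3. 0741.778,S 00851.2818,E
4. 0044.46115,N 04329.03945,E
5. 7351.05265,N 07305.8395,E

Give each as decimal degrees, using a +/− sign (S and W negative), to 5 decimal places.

Point 1:
  Latitude: degrees = first 2 digits = 59, minutes = 40.3163; 59 + 40.3163/60 = 59.671938
  N ⇒ keep positive
  Lon: degrees = first 3 digits = 76, minutes = 34.0116; 76 + 34.0116/60 = 76.566860
  hemisphere W, so the sign is −
Point 2:
  φ: split at 2 digits → 75° and 4.2218′; 75 + 4.2218/60 = 75.070363
  N → positive
  λ: degrees = first 3 digits = 164, minutes = 5.19125; 164 + 5.19125/60 = 164.086521
  W ⇒ negate
Point 3:
  Latitude: degrees = first 2 digits = 7, minutes = 41.778; 7 + 41.778/60 = 7.696300
  hemisphere S, so the sign is −
  λ: degrees = first 3 digits = 8, minutes = 51.2818; 8 + 51.2818/60 = 8.854697
  E ⇒ keep positive
Point 4:
  Latitude: degrees = first 2 digits = 0, minutes = 44.46115; 0 + 44.46115/60 = 0.741019
  N ⇒ keep positive
  Lon: degrees = first 3 digits = 43, minutes = 29.03945; 43 + 29.03945/60 = 43.483991
  E ⇒ keep positive
Point 5:
  Latitude: degrees = first 2 digits = 73, minutes = 51.05265; 73 + 51.05265/60 = 73.850878
  N ⇒ keep positive
  Lon: degrees = first 3 digits = 73, minutes = 5.8395; 73 + 5.8395/60 = 73.097325
  E ⇒ keep positive

1. 59.67194, -76.56686
2. 75.07036, -164.08652
3. -7.69630, 8.85470
4. 0.74102, 43.48399
5. 73.85088, 73.09733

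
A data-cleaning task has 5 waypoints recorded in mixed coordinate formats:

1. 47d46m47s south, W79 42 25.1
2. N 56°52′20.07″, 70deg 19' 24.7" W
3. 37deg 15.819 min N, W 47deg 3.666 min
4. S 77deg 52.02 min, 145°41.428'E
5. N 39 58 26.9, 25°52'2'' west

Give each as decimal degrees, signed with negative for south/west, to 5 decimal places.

Point 1:
  φ: 46′ + 47″ = 46.78333′; 47 + 46.78333/60 = 47.779722
  S ⇒ negate
  Lon: 79 + 42/60 + 25.1/3600 = 79.706972
  hemisphere W, so the sign is −
Point 2:
  Lat: 56° + 52/60 + 20.07/3600 = 56 + 0.866667 + 0.005575 = 56.872242
  N → positive
  λ: 19′ + 24.7″ = 19.41167′; 70 + 19.41167/60 = 70.323528
  W ⇒ negate
Point 3:
  φ: 37 + 15.819/60 = 37.263650
  N ⇒ keep positive
  Longitude: 3.666′ = 0.061100°; total 47.061100
  W ⇒ negate
Point 4:
  Latitude: 52.02′ = 0.867000°; total 77.867000
  hemisphere S, so the sign is −
  λ: 41.428′ = 0.690467°; total 145.690467
  E → positive
Point 5:
  φ: 39 + 58/60 + 26.9/3600 = 39.974139
  N → positive
  Lon: 25 + 52/60 + 2/3600 = 25.867222
  W → negative

1. -47.77972, -79.70697
2. 56.87224, -70.32353
3. 37.26365, -47.06110
4. -77.86700, 145.69047
5. 39.97414, -25.86722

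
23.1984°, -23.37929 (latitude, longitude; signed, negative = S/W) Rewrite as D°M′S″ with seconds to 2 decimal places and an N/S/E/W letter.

23°11′54.24″ N, 23°22′45.44″ W

Latitude: 0.198400 × 60 = 11.90400′ → 11′, remainder × 60 = 54.2400″
Longitude is negative → W; |value| = 23.379290
Longitude: whole degrees 23; 22.75740′ → 22′ and 45.4440″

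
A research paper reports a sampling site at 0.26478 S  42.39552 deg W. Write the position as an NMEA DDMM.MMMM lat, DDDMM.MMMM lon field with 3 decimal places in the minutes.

φ: minutes = (0.264780 − 0) × 60 = 15.88680
λ: minutes = (42.395520 − 42) × 60 = 23.73120

0015.887,S / 04223.731,W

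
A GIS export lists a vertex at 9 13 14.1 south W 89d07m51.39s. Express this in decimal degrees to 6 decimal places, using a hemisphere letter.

Latitude: 13′ + 14.1″ = 13.23500′; 9 + 13.23500/60 = 9.2205833
Longitude: 89° + 7/60 + 51.39/3600 = 89 + 0.116667 + 0.014275 = 89.1309417

9.220583° S, 89.130942° W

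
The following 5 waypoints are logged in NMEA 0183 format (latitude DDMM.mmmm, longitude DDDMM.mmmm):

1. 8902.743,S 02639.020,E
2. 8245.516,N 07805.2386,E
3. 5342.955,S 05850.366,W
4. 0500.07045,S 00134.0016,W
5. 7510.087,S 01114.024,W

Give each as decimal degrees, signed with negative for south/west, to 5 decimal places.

Point 1:
  φ: degrees = first 2 digits = 89, minutes = 2.743; 89 + 2.743/60 = 89.045717
  hemisphere S, so the sign is −
  Longitude: degrees = first 3 digits = 26, minutes = 39.02; 26 + 39.02/60 = 26.650333
  E → positive
Point 2:
  φ: split at 2 digits → 82° and 45.516′; 82 + 45.516/60 = 82.758600
  N → positive
  Lon: split at 3 digits → 078° and 5.2386′; 78 + 5.2386/60 = 78.087310
  E ⇒ keep positive
Point 3:
  Lat: split at 2 digits → 53° and 42.955′; 53 + 42.955/60 = 53.715917
  S ⇒ negate
  Lon: degrees = first 3 digits = 58, minutes = 50.366; 58 + 50.366/60 = 58.839433
  hemisphere W, so the sign is −
Point 4:
  Latitude: degrees = first 2 digits = 5, minutes = 0.07045; 5 + 0.07045/60 = 5.001174
  hemisphere S, so the sign is −
  Longitude: degrees = first 3 digits = 1, minutes = 34.0016; 1 + 34.0016/60 = 1.566693
  W ⇒ negate
Point 5:
  Latitude: degrees = first 2 digits = 75, minutes = 10.087; 75 + 10.087/60 = 75.168117
  S ⇒ negate
  Longitude: degrees = first 3 digits = 11, minutes = 14.024; 11 + 14.024/60 = 11.233733
  hemisphere W, so the sign is −

1. -89.04572, 26.65033
2. 82.75860, 78.08731
3. -53.71592, -58.83943
4. -5.00117, -1.56669
5. -75.16812, -11.23373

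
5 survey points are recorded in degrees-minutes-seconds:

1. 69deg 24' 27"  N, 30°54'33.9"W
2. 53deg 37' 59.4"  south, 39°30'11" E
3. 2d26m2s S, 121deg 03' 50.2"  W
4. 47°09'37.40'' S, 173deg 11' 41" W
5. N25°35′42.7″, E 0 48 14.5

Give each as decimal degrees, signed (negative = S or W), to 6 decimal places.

Point 1:
  Lat: 24′ + 27″ = 24.45000′; 69 + 24.45000/60 = 69.4075000
  N → positive
  Longitude: 30 + 54/60 + 33.9/3600 = 30.9094167
  W ⇒ negate
Point 2:
  Latitude: 37′ + 59.4″ = 37.99000′; 53 + 37.99000/60 = 53.6331667
  hemisphere S, so the sign is −
  λ: 30′ + 11″ = 30.18333′; 39 + 30.18333/60 = 39.5030556
  E ⇒ keep positive
Point 3:
  Latitude: 2 + 26/60 + 2/3600 = 2.4338889
  hemisphere S, so the sign is −
  λ: 121° + 3/60 + 50.2/3600 = 121 + 0.050000 + 0.013944 = 121.0639444
  hemisphere W, so the sign is −
Point 4:
  φ: 47° + 9/60 + 37.4/3600 = 47 + 0.150000 + 0.010389 = 47.1603889
  hemisphere S, so the sign is −
  λ: 173° + 11/60 + 41/3600 = 173 + 0.183333 + 0.011389 = 173.1947222
  W ⇒ negate
Point 5:
  Lat: 35′ + 42.7″ = 35.71167′; 25 + 35.71167/60 = 25.5951944
  N ⇒ keep positive
  λ: 48′ + 14.5″ = 48.24167′; 0 + 48.24167/60 = 0.8040278
  E ⇒ keep positive

1. 69.407500, -30.909417
2. -53.633167, 39.503056
3. -2.433889, -121.063944
4. -47.160389, -173.194722
5. 25.595194, 0.804028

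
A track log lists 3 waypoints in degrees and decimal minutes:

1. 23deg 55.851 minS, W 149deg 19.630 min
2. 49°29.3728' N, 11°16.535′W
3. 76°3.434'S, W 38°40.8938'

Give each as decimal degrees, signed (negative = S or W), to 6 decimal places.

Point 1:
  Latitude: 55.851′ = 0.930850°; total 23.9308500
  hemisphere S, so the sign is −
  Lon: 149 + 19.63/60 = 149.3271667
  W ⇒ negate
Point 2:
  φ: 49 + 29.3728/60 = 49.4895467
  N → positive
  Longitude: 11 + 16.535/60 = 11.2755833
  W ⇒ negate
Point 3:
  Lat: 3.434′ = 0.057233°; total 76.0572333
  S ⇒ negate
  λ: 38 + 40.8938/60 = 38.6815633
  W → negative

1. -23.930850, -149.327167
2. 49.489547, -11.275583
3. -76.057233, -38.681563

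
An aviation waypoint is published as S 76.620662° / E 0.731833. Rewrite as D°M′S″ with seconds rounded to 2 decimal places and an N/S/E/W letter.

Lat: 0.620662° → 37.23972′; 0.23972 × 60 = 14.3832″
Lon: 0.731833 × 60 = 43.90998′ → 43′, remainder × 60 = 54.5988″

76°37′14.38″ S, 0°43′54.60″ E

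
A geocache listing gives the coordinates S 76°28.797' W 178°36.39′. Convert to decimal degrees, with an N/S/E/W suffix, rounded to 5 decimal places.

76.47995° S, 178.60650° W

Lat: 28.797′ = 0.479950°; total 76.479950
Lon: 178 + 36.39/60 = 178.606500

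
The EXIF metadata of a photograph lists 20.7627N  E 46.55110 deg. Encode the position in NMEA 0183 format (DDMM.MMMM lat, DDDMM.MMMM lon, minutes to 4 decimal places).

Lat: 20° + 0.762700 × 60 = 20° 45.762000′
λ: fractional part 0.551100 → 33.066000 minutes

2045.7620,N / 04633.0660,E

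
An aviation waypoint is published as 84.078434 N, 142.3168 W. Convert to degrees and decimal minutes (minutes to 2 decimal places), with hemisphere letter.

84° 4.71′ N, 142° 19.01′ W

Lat: minutes = (84.078434 − 84) × 60 = 4.7060
Longitude: fractional part 0.316800 → 19.0080 minutes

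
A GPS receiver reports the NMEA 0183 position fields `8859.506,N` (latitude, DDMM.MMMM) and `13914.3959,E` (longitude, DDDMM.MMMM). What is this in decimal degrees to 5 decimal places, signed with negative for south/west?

88.99177, 139.23993

Lat: degrees = first 2 digits = 88, minutes = 59.506; 88 + 59.506/60 = 88.991767
N → positive
Longitude: split at 3 digits → 139° and 14.3959′; 139 + 14.3959/60 = 139.239932
E → positive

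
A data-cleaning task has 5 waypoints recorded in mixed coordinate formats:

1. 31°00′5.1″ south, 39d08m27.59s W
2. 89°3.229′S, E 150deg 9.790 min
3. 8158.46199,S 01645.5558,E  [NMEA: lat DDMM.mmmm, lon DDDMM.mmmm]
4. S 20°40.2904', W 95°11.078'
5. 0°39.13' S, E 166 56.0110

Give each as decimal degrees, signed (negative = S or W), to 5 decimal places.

Point 1:
  φ: 31° + 0/60 + 5.1/3600 = 31 + 0.000000 + 0.001417 = 31.001417
  hemisphere S, so the sign is −
  λ: 39° + 8/60 + 27.59/3600 = 39 + 0.133333 + 0.007664 = 39.140997
  W → negative
Point 2:
  Lat: 89 + 3.229/60 = 89.053817
  hemisphere S, so the sign is −
  λ: 9.79′ = 0.163167°; total 150.163167
  E ⇒ keep positive
Point 3:
  φ: degrees = first 2 digits = 81, minutes = 58.46199; 81 + 58.46199/60 = 81.974367
  hemisphere S, so the sign is −
  Lon: degrees = first 3 digits = 16, minutes = 45.5558; 16 + 45.5558/60 = 16.759263
  E → positive
Point 4:
  Latitude: 20 + 40.2904/60 = 20.671507
  S ⇒ negate
  λ: 95 + 11.078/60 = 95.184633
  W ⇒ negate
Point 5:
  Latitude: 0 + 39.13/60 = 0.652167
  S ⇒ negate
  Lon: 166 + 56.011/60 = 166.933517
  E ⇒ keep positive

1. -31.00142, -39.14100
2. -89.05382, 150.16317
3. -81.97437, 16.75926
4. -20.67151, -95.18463
5. -0.65217, 166.93352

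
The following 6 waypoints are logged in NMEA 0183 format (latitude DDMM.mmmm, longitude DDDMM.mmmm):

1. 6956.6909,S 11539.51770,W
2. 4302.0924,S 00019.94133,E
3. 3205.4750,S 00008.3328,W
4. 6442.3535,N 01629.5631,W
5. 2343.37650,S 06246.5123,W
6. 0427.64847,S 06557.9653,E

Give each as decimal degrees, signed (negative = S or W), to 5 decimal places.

1. -69.94485, -115.65863
2. -43.03487, 0.33236
3. -32.09125, -0.13888
4. 64.70589, -16.49272
5. -23.72294, -62.77521
6. -4.46081, 65.96609

Point 1:
  φ: split at 2 digits → 69° and 56.6909′; 69 + 56.6909/60 = 69.944848
  hemisphere S, so the sign is −
  Lon: split at 3 digits → 115° and 39.5177′; 115 + 39.5177/60 = 115.658628
  W → negative
Point 2:
  φ: degrees = first 2 digits = 43, minutes = 2.0924; 43 + 2.0924/60 = 43.034873
  S → negative
  Lon: degrees = first 3 digits = 0, minutes = 19.94133; 0 + 19.94133/60 = 0.332356
  E ⇒ keep positive
Point 3:
  φ: split at 2 digits → 32° and 5.475′; 32 + 5.475/60 = 32.091250
  S → negative
  Lon: split at 3 digits → 000° and 8.3328′; 0 + 8.3328/60 = 0.138880
  hemisphere W, so the sign is −
Point 4:
  Latitude: degrees = first 2 digits = 64, minutes = 42.3535; 64 + 42.3535/60 = 64.705892
  N → positive
  Longitude: degrees = first 3 digits = 16, minutes = 29.5631; 16 + 29.5631/60 = 16.492718
  hemisphere W, so the sign is −
Point 5:
  φ: split at 2 digits → 23° and 43.3765′; 23 + 43.3765/60 = 23.722942
  S → negative
  Lon: split at 3 digits → 062° and 46.5123′; 62 + 46.5123/60 = 62.775205
  W ⇒ negate
Point 6:
  Latitude: degrees = first 2 digits = 4, minutes = 27.64847; 4 + 27.64847/60 = 4.460808
  hemisphere S, so the sign is −
  Longitude: degrees = first 3 digits = 65, minutes = 57.9653; 65 + 57.9653/60 = 65.966088
  E ⇒ keep positive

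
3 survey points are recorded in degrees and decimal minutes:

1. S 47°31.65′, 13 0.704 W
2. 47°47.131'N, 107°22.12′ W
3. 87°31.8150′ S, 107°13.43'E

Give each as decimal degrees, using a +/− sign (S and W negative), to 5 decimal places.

1. -47.52750, -13.01173
2. 47.78552, -107.36867
3. -87.53025, 107.22383

Point 1:
  Latitude: 47 + 31.65/60 = 47.527500
  S ⇒ negate
  λ: 13 + 0.704/60 = 13.011733
  hemisphere W, so the sign is −
Point 2:
  φ: 47.131′ = 0.785517°; total 47.785517
  N → positive
  Lon: 22.12′ = 0.368667°; total 107.368667
  W ⇒ negate
Point 3:
  Lat: 31.815′ = 0.530250°; total 87.530250
  S ⇒ negate
  Longitude: 107 + 13.43/60 = 107.223833
  E ⇒ keep positive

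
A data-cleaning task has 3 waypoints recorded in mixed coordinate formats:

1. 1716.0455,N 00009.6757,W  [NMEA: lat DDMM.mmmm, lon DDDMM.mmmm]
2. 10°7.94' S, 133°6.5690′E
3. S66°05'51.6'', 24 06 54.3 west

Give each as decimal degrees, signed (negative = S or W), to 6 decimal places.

1. 17.267425, -0.161262
2. -10.132333, 133.109483
3. -66.097667, -24.115083

Point 1:
  Lat: split at 2 digits → 17° and 16.0455′; 17 + 16.0455/60 = 17.2674250
  N → positive
  Lon: degrees = first 3 digits = 0, minutes = 9.6757; 0 + 9.6757/60 = 0.1612617
  hemisphere W, so the sign is −
Point 2:
  φ: 7.94′ = 0.132333°; total 10.1323333
  S ⇒ negate
  Longitude: 133 + 6.569/60 = 133.1094833
  E → positive
Point 3:
  Lat: 66° + 5/60 + 51.6/3600 = 66 + 0.083333 + 0.014333 = 66.0976667
  S → negative
  Lon: 6′ + 54.3″ = 6.90500′; 24 + 6.90500/60 = 24.1150833
  W → negative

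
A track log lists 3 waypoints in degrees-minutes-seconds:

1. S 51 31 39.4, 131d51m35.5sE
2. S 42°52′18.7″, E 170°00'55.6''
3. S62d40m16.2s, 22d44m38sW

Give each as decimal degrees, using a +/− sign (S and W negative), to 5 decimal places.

Point 1:
  Lat: 31′ + 39.4″ = 31.65667′; 51 + 31.65667/60 = 51.527611
  S → negative
  Lon: 51′ + 35.5″ = 51.59167′; 131 + 51.59167/60 = 131.859861
  E → positive
Point 2:
  φ: 42 + 52/60 + 18.7/3600 = 42.871861
  S → negative
  λ: 0′ + 55.6″ = 0.92667′; 170 + 0.92667/60 = 170.015444
  E ⇒ keep positive
Point 3:
  Latitude: 62 + 40/60 + 16.2/3600 = 62.671167
  S → negative
  λ: 22 + 44/60 + 38/3600 = 22.743889
  hemisphere W, so the sign is −

1. -51.52761, 131.85986
2. -42.87186, 170.01544
3. -62.67117, -22.74389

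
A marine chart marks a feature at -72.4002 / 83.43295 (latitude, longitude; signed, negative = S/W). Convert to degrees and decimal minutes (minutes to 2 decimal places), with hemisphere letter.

72° 24.01′ S, 83° 25.98′ E

Latitude is negative → S; |value| = 72.400200
Latitude: fractional part 0.400200 → 24.0120 minutes
Lon: 83° + 0.432950 × 60 = 83° 25.9770′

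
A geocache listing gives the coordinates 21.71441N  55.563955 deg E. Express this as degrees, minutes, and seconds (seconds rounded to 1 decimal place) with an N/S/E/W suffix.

21°42′51.9″ N, 55°33′50.2″ E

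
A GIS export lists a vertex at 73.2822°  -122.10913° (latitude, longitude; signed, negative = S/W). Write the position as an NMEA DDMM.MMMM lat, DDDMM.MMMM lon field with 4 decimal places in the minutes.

7316.9320,N / 12206.5478,W

Lat: minutes = (73.282200 − 73) × 60 = 16.932000
Longitude is negative → W; |value| = 122.109130
Longitude: minutes = (122.109130 − 122) × 60 = 6.547800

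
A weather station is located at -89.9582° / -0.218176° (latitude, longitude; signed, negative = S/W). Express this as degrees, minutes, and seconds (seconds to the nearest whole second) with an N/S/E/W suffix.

89°57′30″ S, 0°13′5″ W

Latitude is negative → S; |value| = 89.958200
Latitude: 0.958200 × 60 = 57.49200′ → 57′, remainder × 60 = 29.52″
Longitude is negative → W; |value| = 0.218176
λ: whole degrees 0; 13.09056′ → 13′ and 5.43″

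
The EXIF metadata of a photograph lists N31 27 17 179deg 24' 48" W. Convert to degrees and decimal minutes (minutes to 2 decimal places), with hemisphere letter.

31° 27.28′ N, 179° 24.80′ W

Lat: 27 + 17/60 = 27.2833′
Lon: seconds/60 = 0.80000; minutes = 24 + 0.80000 = 24.8000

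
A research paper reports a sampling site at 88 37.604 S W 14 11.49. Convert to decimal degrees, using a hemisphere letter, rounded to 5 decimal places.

88.62673° S, 14.19150° W

Latitude: 88 + 37.604/60 = 88.626733
Lon: 14 + 11.49/60 = 14.191500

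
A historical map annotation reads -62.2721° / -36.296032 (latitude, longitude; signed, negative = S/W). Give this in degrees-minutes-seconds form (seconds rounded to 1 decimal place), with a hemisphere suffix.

Latitude is negative → S; |value| = 62.272100
φ: 0.272100 × 60 = 16.32600′ → 16′, remainder × 60 = 19.560″
Longitude is negative → W; |value| = 36.296032
λ: 0.296032° → 17.76192′; 0.76192 × 60 = 45.715″

62°16′19.6″ S, 36°17′45.7″ W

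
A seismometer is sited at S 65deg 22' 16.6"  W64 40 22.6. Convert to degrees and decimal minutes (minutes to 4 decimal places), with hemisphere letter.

65° 22.2767′ S, 64° 40.3767′ W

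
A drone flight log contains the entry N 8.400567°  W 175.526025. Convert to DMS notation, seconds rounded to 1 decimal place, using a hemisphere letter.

8°24′2.0″ N, 175°31′33.7″ W

φ: 0.400567° → 24.03402′; 0.03402 × 60 = 2.041″
Lon: 0.526025° → 31.56150′; 0.56150 × 60 = 33.690″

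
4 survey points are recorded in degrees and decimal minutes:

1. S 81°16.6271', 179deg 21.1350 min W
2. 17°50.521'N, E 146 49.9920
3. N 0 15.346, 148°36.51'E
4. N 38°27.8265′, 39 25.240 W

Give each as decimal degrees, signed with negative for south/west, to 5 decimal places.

1. -81.27712, -179.35225
2. 17.84202, 146.83320
3. 0.25577, 148.60850
4. 38.46378, -39.42067

Point 1:
  φ: 16.6271′ = 0.277118°; total 81.277118
  hemisphere S, so the sign is −
  λ: 179 + 21.135/60 = 179.352250
  W → negative
Point 2:
  Lat: 50.521′ = 0.842017°; total 17.842017
  N ⇒ keep positive
  Lon: 146 + 49.992/60 = 146.833200
  E ⇒ keep positive
Point 3:
  Latitude: 15.346′ = 0.255767°; total 0.255767
  N ⇒ keep positive
  λ: 36.51′ = 0.608500°; total 148.608500
  E → positive
Point 4:
  φ: 38 + 27.8265/60 = 38.463775
  N ⇒ keep positive
  Lon: 39 + 25.24/60 = 39.420667
  W → negative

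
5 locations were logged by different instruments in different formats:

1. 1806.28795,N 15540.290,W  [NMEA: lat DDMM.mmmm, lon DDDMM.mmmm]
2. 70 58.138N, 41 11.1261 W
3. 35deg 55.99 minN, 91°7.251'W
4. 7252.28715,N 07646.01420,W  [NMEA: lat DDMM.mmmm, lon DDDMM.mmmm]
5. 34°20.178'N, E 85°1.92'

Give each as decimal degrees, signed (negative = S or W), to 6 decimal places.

Point 1:
  φ: split at 2 digits → 18° and 6.28795′; 18 + 6.28795/60 = 18.1047992
  N → positive
  λ: split at 3 digits → 155° and 40.29′; 155 + 40.29/60 = 155.6715000
  W ⇒ negate
Point 2:
  Lat: 58.138′ = 0.968967°; total 70.9689667
  N → positive
  Longitude: 41 + 11.1261/60 = 41.1854350
  W ⇒ negate
Point 3:
  Lat: 55.99′ = 0.933167°; total 35.9331667
  N → positive
  λ: 91 + 7.251/60 = 91.1208500
  W ⇒ negate
Point 4:
  φ: degrees = first 2 digits = 72, minutes = 52.28715; 72 + 52.28715/60 = 72.8714525
  N ⇒ keep positive
  λ: split at 3 digits → 076° and 46.0142′; 76 + 46.0142/60 = 76.7669033
  hemisphere W, so the sign is −
Point 5:
  φ: 20.178′ = 0.336300°; total 34.3363000
  N → positive
  Longitude: 1.92′ = 0.032000°; total 85.0320000
  E ⇒ keep positive

1. 18.104799, -155.671500
2. 70.968967, -41.185435
3. 35.933167, -91.120850
4. 72.871453, -76.766903
5. 34.336300, 85.032000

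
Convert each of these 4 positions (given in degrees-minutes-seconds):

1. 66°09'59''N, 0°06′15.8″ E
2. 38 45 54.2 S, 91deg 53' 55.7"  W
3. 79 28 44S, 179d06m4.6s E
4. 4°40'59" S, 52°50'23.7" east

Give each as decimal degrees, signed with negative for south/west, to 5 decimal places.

1. 66.16639, 0.10439
2. -38.76506, -91.89881
3. -79.47889, 179.10128
4. -4.68306, 52.83992

Point 1:
  Latitude: 9′ + 59″ = 9.98333′; 66 + 9.98333/60 = 66.166389
  N → positive
  Lon: 0° + 6/60 + 15.8/3600 = 0 + 0.100000 + 0.004389 = 0.104389
  E → positive
Point 2:
  φ: 38 + 45/60 + 54.2/3600 = 38.765056
  S → negative
  λ: 91 + 53/60 + 55.7/3600 = 91.898806
  hemisphere W, so the sign is −
Point 3:
  Latitude: 79° + 28/60 + 44/3600 = 79 + 0.466667 + 0.012222 = 79.478889
  S → negative
  λ: 6′ + 4.6″ = 6.07667′; 179 + 6.07667/60 = 179.101278
  E ⇒ keep positive
Point 4:
  Lat: 4° + 40/60 + 59/3600 = 4 + 0.666667 + 0.016389 = 4.683056
  S → negative
  Longitude: 50′ + 23.7″ = 50.39500′; 52 + 50.39500/60 = 52.839917
  E ⇒ keep positive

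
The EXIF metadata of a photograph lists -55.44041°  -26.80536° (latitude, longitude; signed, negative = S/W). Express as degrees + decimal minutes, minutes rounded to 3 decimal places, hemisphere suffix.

Latitude is negative → S; |value| = 55.440410
Lat: 55° + 0.440410 × 60 = 55° 26.42460′
Longitude is negative → W; |value| = 26.805360
Lon: 26° + 0.805360 × 60 = 26° 48.32160′

55° 26.425′ S, 26° 48.322′ W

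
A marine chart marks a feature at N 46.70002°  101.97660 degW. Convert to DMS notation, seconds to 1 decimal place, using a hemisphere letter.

46°42′0.1″ N, 101°58′35.8″ W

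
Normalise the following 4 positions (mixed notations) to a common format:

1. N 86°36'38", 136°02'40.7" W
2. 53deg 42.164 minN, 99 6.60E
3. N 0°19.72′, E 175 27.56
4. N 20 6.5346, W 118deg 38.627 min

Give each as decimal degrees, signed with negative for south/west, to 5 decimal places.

1. 86.61056, -136.04464
2. 53.70273, 99.11000
3. 0.32867, 175.45933
4. 20.10891, -118.64378

Point 1:
  Latitude: 86 + 36/60 + 38/3600 = 86.610556
  N ⇒ keep positive
  Lon: 136 + 2/60 + 40.7/3600 = 136.044639
  hemisphere W, so the sign is −
Point 2:
  Latitude: 53 + 42.164/60 = 53.702733
  N → positive
  Longitude: 99 + 6.6/60 = 99.110000
  E ⇒ keep positive
Point 3:
  φ: 19.72′ = 0.328667°; total 0.328667
  N → positive
  λ: 27.56′ = 0.459333°; total 175.459333
  E → positive
Point 4:
  Latitude: 6.5346′ = 0.108910°; total 20.108910
  N ⇒ keep positive
  λ: 118 + 38.627/60 = 118.643783
  W → negative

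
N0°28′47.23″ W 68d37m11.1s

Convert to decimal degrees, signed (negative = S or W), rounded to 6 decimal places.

φ: 28′ + 47.23″ = 28.78717′; 0 + 28.78717/60 = 0.4797861
N ⇒ keep positive
λ: 37′ + 11.1″ = 37.18500′; 68 + 37.18500/60 = 68.6197500
W ⇒ negate

0.479786, -68.619750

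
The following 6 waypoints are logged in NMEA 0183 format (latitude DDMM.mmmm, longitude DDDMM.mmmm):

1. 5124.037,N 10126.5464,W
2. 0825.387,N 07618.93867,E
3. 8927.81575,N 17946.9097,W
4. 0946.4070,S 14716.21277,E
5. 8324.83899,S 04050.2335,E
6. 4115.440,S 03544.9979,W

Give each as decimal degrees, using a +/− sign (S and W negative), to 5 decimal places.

1. 51.40062, -101.44244
2. 8.42312, 76.31564
3. 89.46360, -179.78183
4. -9.77345, 147.27021
5. -83.41398, 40.83723
6. -41.25733, -35.74997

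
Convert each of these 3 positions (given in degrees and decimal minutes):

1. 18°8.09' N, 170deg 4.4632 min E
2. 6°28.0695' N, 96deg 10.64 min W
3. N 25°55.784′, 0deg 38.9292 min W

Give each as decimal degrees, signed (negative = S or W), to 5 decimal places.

1. 18.13483, 170.07439
2. 6.46783, -96.17733
3. 25.92973, -0.64882

Point 1:
  φ: 18 + 8.09/60 = 18.134833
  N → positive
  λ: 170 + 4.4632/60 = 170.074387
  E → positive
Point 2:
  Latitude: 28.0695′ = 0.467825°; total 6.467825
  N ⇒ keep positive
  λ: 96 + 10.64/60 = 96.177333
  W → negative
Point 3:
  Lat: 55.784′ = 0.929733°; total 25.929733
  N → positive
  Lon: 38.9292′ = 0.648820°; total 0.648820
  W ⇒ negate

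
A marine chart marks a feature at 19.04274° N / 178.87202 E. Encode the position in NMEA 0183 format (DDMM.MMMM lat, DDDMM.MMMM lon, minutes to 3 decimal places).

Lat: 19° + 0.042740 × 60 = 19° 2.56440′
Lon: 178° + 0.872020 × 60 = 178° 52.32120′

1902.564,N / 17852.321,E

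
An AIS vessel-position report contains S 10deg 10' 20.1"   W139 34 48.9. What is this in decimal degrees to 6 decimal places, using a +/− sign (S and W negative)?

-10.172250, -139.580250

φ: 10 + 10/60 + 20.1/3600 = 10.1722500
S ⇒ negate
λ: 139 + 34/60 + 48.9/3600 = 139.5802500
W ⇒ negate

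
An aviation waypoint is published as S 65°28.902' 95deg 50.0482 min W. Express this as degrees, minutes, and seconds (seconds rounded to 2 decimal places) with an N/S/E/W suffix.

Latitude: 28.90200′ → 28′ and 0.90200 × 60 = 54.1200″
Longitude: fractional minutes 0.04820 × 60 = 2.8920″

65°28′54.12″ S, 95°50′2.89″ W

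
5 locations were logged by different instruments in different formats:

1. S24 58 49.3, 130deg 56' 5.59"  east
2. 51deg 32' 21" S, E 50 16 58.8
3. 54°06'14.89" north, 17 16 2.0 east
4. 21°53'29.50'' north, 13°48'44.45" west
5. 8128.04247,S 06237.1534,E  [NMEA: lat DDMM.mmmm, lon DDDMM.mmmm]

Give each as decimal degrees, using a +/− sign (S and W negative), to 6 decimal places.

Point 1:
  Lat: 58′ + 49.3″ = 58.82167′; 24 + 58.82167/60 = 24.9803611
  S → negative
  Lon: 130 + 56/60 + 5.59/3600 = 130.9348861
  E → positive
Point 2:
  Latitude: 51° + 32/60 + 21/3600 = 51 + 0.533333 + 0.005833 = 51.5391667
  S ⇒ negate
  λ: 16′ + 58.8″ = 16.98000′; 50 + 16.98000/60 = 50.2830000
  E → positive
Point 3:
  Latitude: 54 + 6/60 + 14.89/3600 = 54.1041361
  N → positive
  λ: 17° + 16/60 + 2/3600 = 17 + 0.266667 + 0.000556 = 17.2672222
  E ⇒ keep positive
Point 4:
  Latitude: 21° + 53/60 + 29.5/3600 = 21 + 0.883333 + 0.008194 = 21.8915278
  N ⇒ keep positive
  Longitude: 13 + 48/60 + 44.45/3600 = 13.8123472
  W ⇒ negate
Point 5:
  Lat: split at 2 digits → 81° and 28.04247′; 81 + 28.04247/60 = 81.4673745
  S → negative
  Lon: degrees = first 3 digits = 62, minutes = 37.1534; 62 + 37.1534/60 = 62.6192233
  E ⇒ keep positive

1. -24.980361, 130.934886
2. -51.539167, 50.283000
3. 54.104136, 17.267222
4. 21.891528, -13.812347
5. -81.467375, 62.619223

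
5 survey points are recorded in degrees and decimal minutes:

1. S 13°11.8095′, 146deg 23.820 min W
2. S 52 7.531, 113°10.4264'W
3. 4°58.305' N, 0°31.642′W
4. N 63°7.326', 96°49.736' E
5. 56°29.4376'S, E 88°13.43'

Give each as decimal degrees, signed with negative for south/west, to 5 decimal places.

1. -13.19683, -146.39700
2. -52.12552, -113.17377
3. 4.97175, -0.52737
4. 63.12210, 96.82893
5. -56.49063, 88.22383

Point 1:
  φ: 13 + 11.8095/60 = 13.196825
  hemisphere S, so the sign is −
  λ: 23.82′ = 0.397000°; total 146.397000
  hemisphere W, so the sign is −
Point 2:
  Lat: 7.531′ = 0.125517°; total 52.125517
  S ⇒ negate
  λ: 10.4264′ = 0.173773°; total 113.173773
  hemisphere W, so the sign is −
Point 3:
  Latitude: 4 + 58.305/60 = 4.971750
  N ⇒ keep positive
  Lon: 31.642′ = 0.527367°; total 0.527367
  hemisphere W, so the sign is −
Point 4:
  φ: 7.326′ = 0.122100°; total 63.122100
  N → positive
  Longitude: 96 + 49.736/60 = 96.828933
  E → positive
Point 5:
  Lat: 56 + 29.4376/60 = 56.490627
  S ⇒ negate
  λ: 88 + 13.43/60 = 88.223833
  E ⇒ keep positive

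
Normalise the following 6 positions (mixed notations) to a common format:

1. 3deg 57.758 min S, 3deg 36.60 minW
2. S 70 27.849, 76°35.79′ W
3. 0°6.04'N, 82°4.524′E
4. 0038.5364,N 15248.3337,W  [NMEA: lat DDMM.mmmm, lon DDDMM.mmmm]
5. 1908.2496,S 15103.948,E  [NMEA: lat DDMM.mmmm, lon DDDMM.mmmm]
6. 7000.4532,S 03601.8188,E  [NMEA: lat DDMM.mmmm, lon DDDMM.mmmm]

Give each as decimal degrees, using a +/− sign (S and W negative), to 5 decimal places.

1. -3.96263, -3.61000
2. -70.46415, -76.59650
3. 0.10067, 82.07540
4. 0.64227, -152.80556
5. -19.13749, 151.06580
6. -70.00755, 36.03031

Point 1:
  Latitude: 57.758′ = 0.962633°; total 3.962633
  S → negative
  λ: 3 + 36.6/60 = 3.610000
  hemisphere W, so the sign is −
Point 2:
  φ: 27.849′ = 0.464150°; total 70.464150
  hemisphere S, so the sign is −
  λ: 35.79′ = 0.596500°; total 76.596500
  hemisphere W, so the sign is −
Point 3:
  φ: 0 + 6.04/60 = 0.100667
  N → positive
  Longitude: 82 + 4.524/60 = 82.075400
  E → positive
Point 4:
  Lat: degrees = first 2 digits = 0, minutes = 38.5364; 0 + 38.5364/60 = 0.642273
  N ⇒ keep positive
  λ: degrees = first 3 digits = 152, minutes = 48.3337; 152 + 48.3337/60 = 152.805562
  hemisphere W, so the sign is −
Point 5:
  Latitude: degrees = first 2 digits = 19, minutes = 8.2496; 19 + 8.2496/60 = 19.137493
  S ⇒ negate
  Lon: degrees = first 3 digits = 151, minutes = 3.948; 151 + 3.948/60 = 151.065800
  E ⇒ keep positive
Point 6:
  Lat: split at 2 digits → 70° and 0.4532′; 70 + 0.4532/60 = 70.007553
  S ⇒ negate
  λ: degrees = first 3 digits = 36, minutes = 1.8188; 36 + 1.8188/60 = 36.030313
  E ⇒ keep positive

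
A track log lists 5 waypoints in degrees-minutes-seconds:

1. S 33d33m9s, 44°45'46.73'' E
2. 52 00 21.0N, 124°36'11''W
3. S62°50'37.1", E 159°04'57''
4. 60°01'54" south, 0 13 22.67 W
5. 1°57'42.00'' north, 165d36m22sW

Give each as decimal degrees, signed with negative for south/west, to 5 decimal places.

Point 1:
  Latitude: 33 + 33/60 + 9/3600 = 33.552500
  S → negative
  λ: 44° + 45/60 + 46.73/3600 = 44 + 0.750000 + 0.012981 = 44.762981
  E ⇒ keep positive
Point 2:
  Latitude: 0′ + 21″ = 0.35000′; 52 + 0.35000/60 = 52.005833
  N ⇒ keep positive
  λ: 124 + 36/60 + 11/3600 = 124.603056
  hemisphere W, so the sign is −
Point 3:
  Lat: 50′ + 37.1″ = 50.61833′; 62 + 50.61833/60 = 62.843639
  S ⇒ negate
  λ: 159 + 4/60 + 57/3600 = 159.082500
  E → positive
Point 4:
  Latitude: 60 + 1/60 + 54/3600 = 60.031667
  S ⇒ negate
  Lon: 13′ + 22.67″ = 13.37783′; 0 + 13.37783/60 = 0.222964
  W → negative
Point 5:
  Latitude: 1° + 57/60 + 42/3600 = 1 + 0.950000 + 0.011667 = 1.961667
  N ⇒ keep positive
  Lon: 165 + 36/60 + 22/3600 = 165.606111
  W ⇒ negate

1. -33.55250, 44.76298
2. 52.00583, -124.60306
3. -62.84364, 159.08250
4. -60.03167, -0.22296
5. 1.96167, -165.60611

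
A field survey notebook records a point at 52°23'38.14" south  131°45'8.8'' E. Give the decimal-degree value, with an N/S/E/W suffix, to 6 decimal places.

φ: 52° + 23/60 + 38.14/3600 = 52 + 0.383333 + 0.010594 = 52.3939278
Lon: 131° + 45/60 + 8.8/3600 = 131 + 0.750000 + 0.002444 = 131.7524444

52.393928° S, 131.752444° E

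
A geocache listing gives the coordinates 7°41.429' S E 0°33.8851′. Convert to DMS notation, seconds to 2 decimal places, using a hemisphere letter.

7°41′25.74″ S, 0°33′53.11″ E

Lat: fractional minutes 0.42900 × 60 = 25.7400″
λ: fractional minutes 0.88510 × 60 = 53.1060″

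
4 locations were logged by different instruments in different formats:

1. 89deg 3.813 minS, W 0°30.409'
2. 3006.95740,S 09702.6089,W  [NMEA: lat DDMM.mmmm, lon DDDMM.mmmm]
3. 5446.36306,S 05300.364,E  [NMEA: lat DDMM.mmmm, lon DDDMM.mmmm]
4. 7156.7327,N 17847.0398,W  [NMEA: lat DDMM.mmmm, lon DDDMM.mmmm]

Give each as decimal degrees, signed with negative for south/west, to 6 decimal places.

1. -89.063550, -0.506817
2. -30.115957, -97.043482
3. -54.772718, 53.006067
4. 71.945545, -178.783997

Point 1:
  Latitude: 89 + 3.813/60 = 89.0635500
  hemisphere S, so the sign is −
  λ: 30.409′ = 0.506817°; total 0.5068167
  W → negative
Point 2:
  Latitude: split at 2 digits → 30° and 6.9574′; 30 + 6.9574/60 = 30.1159567
  S → negative
  λ: degrees = first 3 digits = 97, minutes = 2.6089; 97 + 2.6089/60 = 97.0434817
  W ⇒ negate
Point 3:
  Latitude: split at 2 digits → 54° and 46.36306′; 54 + 46.36306/60 = 54.7727177
  S → negative
  Lon: degrees = first 3 digits = 53, minutes = 0.364; 53 + 0.364/60 = 53.0060667
  E ⇒ keep positive
Point 4:
  Latitude: degrees = first 2 digits = 71, minutes = 56.7327; 71 + 56.7327/60 = 71.9455450
  N ⇒ keep positive
  Lon: split at 3 digits → 178° and 47.0398′; 178 + 47.0398/60 = 178.7839967
  hemisphere W, so the sign is −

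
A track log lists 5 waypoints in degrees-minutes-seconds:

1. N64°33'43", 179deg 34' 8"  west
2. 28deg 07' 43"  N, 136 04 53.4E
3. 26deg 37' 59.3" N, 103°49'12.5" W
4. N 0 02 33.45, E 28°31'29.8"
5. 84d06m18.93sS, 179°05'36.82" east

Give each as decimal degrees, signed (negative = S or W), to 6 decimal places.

1. 64.561944, -179.568889
2. 28.128611, 136.081500
3. 26.633139, -103.820139
4. 0.042625, 28.524944
5. -84.105258, 179.093561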